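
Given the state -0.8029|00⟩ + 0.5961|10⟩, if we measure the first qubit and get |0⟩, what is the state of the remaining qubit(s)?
-|0⟩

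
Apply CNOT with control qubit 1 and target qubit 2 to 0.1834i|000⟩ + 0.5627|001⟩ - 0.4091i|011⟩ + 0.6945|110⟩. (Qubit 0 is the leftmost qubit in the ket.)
0.1834i|000⟩ + 0.5627|001⟩ - 0.4091i|010⟩ + 0.6945|111⟩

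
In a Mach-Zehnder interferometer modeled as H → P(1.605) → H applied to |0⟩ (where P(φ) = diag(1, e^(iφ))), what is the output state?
(0.4829 + 0.4997i)|0⟩ + (0.5171 - 0.4997i)|1⟩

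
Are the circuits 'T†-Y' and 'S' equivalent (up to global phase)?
No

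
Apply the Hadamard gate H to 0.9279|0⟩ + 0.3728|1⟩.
0.9197|0⟩ + 0.3925|1⟩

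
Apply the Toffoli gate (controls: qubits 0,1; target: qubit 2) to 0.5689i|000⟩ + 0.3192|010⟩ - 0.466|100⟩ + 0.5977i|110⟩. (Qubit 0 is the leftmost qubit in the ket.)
0.5689i|000⟩ + 0.3192|010⟩ - 0.466|100⟩ + 0.5977i|111⟩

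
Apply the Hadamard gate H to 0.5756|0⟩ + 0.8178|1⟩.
0.9853|0⟩ - 0.1713|1⟩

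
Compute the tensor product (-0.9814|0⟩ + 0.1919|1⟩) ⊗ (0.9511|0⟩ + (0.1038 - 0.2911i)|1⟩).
-0.9334|00⟩ + (-0.1019 + 0.2857i)|01⟩ + 0.1825|10⟩ + (0.01992 - 0.05586i)|11⟩

amp(|b₁b₂…⟩) = product of the factor amplitudes for bits b₁, b₂, …; only kets whose every factor amplitude is nonzero survive.
|00⟩: (-0.9814)(0.9511) = -0.9334
|01⟩: (-0.9814)(0.1038 - 0.2911i) = (-0.1019 + 0.2857i)
|10⟩: (0.1919)(0.9511) = 0.1825
|11⟩: (0.1919)(0.1038 - 0.2911i) = (0.01992 - 0.05586i)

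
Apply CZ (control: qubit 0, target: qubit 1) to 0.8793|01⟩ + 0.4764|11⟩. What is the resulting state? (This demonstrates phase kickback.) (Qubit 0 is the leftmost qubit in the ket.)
0.8793|01⟩ - 0.4764|11⟩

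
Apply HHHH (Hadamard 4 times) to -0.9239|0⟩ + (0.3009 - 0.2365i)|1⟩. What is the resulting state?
-0.9239|0⟩ + (0.3009 - 0.2365i)|1⟩

H² = I, so an even number of Hadamards cancels: H^4 = I and the state is unchanged.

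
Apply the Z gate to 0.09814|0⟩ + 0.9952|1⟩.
0.09814|0⟩ - 0.9952|1⟩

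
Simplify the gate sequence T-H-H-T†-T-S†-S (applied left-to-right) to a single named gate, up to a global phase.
T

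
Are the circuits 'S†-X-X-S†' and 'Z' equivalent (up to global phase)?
Yes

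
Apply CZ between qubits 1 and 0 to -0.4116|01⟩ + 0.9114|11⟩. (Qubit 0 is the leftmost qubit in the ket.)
-0.4116|01⟩ - 0.9114|11⟩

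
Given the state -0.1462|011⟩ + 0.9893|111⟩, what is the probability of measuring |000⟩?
0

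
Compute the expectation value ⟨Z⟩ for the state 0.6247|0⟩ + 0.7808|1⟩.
-0.2194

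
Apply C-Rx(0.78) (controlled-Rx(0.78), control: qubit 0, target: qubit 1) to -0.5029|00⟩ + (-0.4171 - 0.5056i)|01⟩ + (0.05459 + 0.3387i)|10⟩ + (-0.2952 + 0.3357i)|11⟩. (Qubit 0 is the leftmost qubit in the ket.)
-0.5029|00⟩ + (-0.4171 - 0.5056i)|01⟩ + (0.1781 + 0.4255i)|10⟩ + (-0.1443 + 0.2897i)|11⟩

C-Rx(0.78) leaves the control-|0⟩ kets |00⟩, |01⟩ unchanged and applies Rx(0.78) to qubit 1 on the control-|1⟩ pair (|10⟩, |11⟩).
Rx(0.78) = [[cos(θ/2), −i·sin(θ/2)], [−i·sin(θ/2), cos(θ/2)]]; θ = 0.78, cos(θ/2) ≈ 0.924909, sin(θ/2) ≈ 0.380188.
With a = amp(|10⟩) = (0.05459 + 0.3387i) and b = amp(|11⟩) = (-0.2952 + 0.3357i):
new amp(|10⟩) = (0.924909)·a + (-0.380188i)·b = (0.1781 + 0.4255i)
new amp(|11⟩) = (-0.380188i)·a + (0.924909)·b = (-0.1443 + 0.2897i)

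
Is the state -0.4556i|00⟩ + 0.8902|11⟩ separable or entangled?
Entangled

Writing the state as a|00⟩ + b|01⟩ + c|10⟩ + d|11⟩, it is a product state iff ad − bc = 0.
Here (a, b, c, d) = (-0.4556i, 0, 0, 0.8902): ad − bc = (-0.4556i)(0.8902) − (0)(0) = -0.4056i ≠ 0, so the state is entangled.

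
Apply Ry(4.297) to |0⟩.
-0.5461|0⟩ + 0.8377|1⟩

Ry(4.297) = [[cos(θ/2), −sin(θ/2)], [sin(θ/2), cos(θ/2)]]; θ = 4.297, cos(θ/2) ≈ -0.546102, sin(θ/2) ≈ 0.837719.
With a = amp(|0⟩) = 1 and b = amp(|1⟩) = 0:
new amp(|0⟩) = (-0.546102)·a + (-0.837719)·b = -0.5461
new amp(|1⟩) = (0.837719)·a + (-0.546102)·b = 0.8377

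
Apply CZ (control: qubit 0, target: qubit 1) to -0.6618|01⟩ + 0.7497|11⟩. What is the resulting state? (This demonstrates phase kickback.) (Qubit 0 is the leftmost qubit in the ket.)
-0.6618|01⟩ - 0.7497|11⟩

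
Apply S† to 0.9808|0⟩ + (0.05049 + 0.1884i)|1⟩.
0.9808|0⟩ + (0.1884 - 0.05049i)|1⟩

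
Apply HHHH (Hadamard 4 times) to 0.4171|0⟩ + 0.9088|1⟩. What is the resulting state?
0.4171|0⟩ + 0.9088|1⟩

H² = I, so an even number of Hadamards cancels: H^4 = I and the state is unchanged.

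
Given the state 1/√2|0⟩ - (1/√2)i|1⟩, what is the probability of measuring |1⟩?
1/2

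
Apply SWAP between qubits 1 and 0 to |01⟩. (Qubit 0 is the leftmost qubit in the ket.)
|10⟩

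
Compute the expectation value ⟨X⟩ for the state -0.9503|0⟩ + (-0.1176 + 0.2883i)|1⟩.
0.2235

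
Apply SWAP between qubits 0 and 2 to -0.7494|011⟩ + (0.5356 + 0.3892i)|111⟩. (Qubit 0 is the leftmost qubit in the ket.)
-0.7494|110⟩ + (0.5356 + 0.3892i)|111⟩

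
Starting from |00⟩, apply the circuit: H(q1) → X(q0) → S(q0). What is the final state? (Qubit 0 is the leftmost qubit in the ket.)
(1/√2)i|10⟩ + (1/√2)i|11⟩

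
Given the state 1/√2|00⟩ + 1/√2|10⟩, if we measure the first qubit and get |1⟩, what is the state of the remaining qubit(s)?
|0⟩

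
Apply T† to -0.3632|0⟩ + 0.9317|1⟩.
-0.3632|0⟩ + (0.6588 - 0.6588i)|1⟩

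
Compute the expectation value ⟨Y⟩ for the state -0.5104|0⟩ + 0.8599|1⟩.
0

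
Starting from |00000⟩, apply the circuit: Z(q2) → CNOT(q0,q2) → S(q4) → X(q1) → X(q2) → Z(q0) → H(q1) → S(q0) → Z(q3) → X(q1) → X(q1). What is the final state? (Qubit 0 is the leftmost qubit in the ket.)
1/√2|00100⟩ - 1/√2|01100⟩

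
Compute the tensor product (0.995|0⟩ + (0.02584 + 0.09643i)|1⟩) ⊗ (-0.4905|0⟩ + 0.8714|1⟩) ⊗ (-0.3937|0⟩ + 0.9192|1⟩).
0.1921|000⟩ - 0.4486|001⟩ - 0.3414|010⟩ + 0.797|011⟩ + (0.00499 + 0.01862i)|100⟩ + (-0.01165 - 0.04348i)|101⟩ + (-0.008865 - 0.03308i)|110⟩ + (0.0207 + 0.07724i)|111⟩

amp(|b₁b₂…⟩) = product of the factor amplitudes for bits b₁, b₂, …; only kets whose every factor amplitude is nonzero survive.
|000⟩: (0.995)(-0.4905)(-0.3937) = 0.1921
|001⟩: (0.995)(-0.4905)(0.9192) = -0.4486
|010⟩: (0.995)(0.8714)(-0.3937) = -0.3414
|011⟩: (0.995)(0.8714)(0.9192) = 0.797
|100⟩: (0.02584 + 0.09643i)(-0.4905)(-0.3937) = (0.00499 + 0.01862i)
|101⟩: (0.02584 + 0.09643i)(-0.4905)(0.9192) = (-0.01165 - 0.04348i)
|110⟩: (0.02584 + 0.09643i)(0.8714)(-0.3937) = (-0.008865 - 0.03308i)
|111⟩: (0.02584 + 0.09643i)(0.8714)(0.9192) = (0.0207 + 0.07724i)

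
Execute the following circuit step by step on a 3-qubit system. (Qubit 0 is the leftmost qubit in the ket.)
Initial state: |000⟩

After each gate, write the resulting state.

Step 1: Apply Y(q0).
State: i|100⟩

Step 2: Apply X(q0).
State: i|000⟩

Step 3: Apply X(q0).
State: i|100⟩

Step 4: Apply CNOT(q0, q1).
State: i|110⟩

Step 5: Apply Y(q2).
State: -|111⟩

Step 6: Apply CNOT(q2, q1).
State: -|101⟩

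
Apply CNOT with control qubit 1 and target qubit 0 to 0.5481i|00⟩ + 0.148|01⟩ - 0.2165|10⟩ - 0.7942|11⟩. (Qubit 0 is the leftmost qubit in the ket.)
0.5481i|00⟩ - 0.7942|01⟩ - 0.2165|10⟩ + 0.148|11⟩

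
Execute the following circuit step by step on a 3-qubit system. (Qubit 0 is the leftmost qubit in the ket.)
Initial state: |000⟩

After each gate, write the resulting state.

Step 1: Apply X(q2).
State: |001⟩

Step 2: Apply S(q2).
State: i|001⟩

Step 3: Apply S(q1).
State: i|001⟩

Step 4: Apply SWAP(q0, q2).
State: i|100⟩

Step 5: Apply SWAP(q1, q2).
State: i|100⟩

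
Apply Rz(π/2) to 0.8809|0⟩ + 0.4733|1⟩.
(0.6229 - 0.6229i)|0⟩ + (0.3347 + 0.3347i)|1⟩

Rz(π/2) = [[e^(−iθ/2), 0], [0, e^(iθ/2)]] with e^(±iθ/2) = cos(θ/2) ± i·sin(θ/2); θ = π/2, cos(θ/2) ≈ 0.707107, sin(θ/2) ≈ 0.707107.
With a = amp(|0⟩) = 0.8809 and b = amp(|1⟩) = 0.4733:
new amp(|0⟩) = (0.707107 - 0.707107i)·a = (0.6229 - 0.6229i)
new amp(|1⟩) = (0.707107 + 0.707107i)·b = (0.3347 + 0.3347i)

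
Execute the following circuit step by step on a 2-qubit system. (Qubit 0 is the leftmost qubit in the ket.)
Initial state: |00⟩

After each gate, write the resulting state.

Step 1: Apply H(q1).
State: 1/√2|00⟩ + 1/√2|01⟩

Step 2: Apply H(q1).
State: |00⟩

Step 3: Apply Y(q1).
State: i|01⟩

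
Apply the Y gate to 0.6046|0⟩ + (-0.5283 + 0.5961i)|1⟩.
(0.5961 + 0.5283i)|0⟩ + 0.6046i|1⟩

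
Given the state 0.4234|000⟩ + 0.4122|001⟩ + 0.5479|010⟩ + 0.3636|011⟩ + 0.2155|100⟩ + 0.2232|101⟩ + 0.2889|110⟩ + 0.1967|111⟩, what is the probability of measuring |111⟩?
0.03869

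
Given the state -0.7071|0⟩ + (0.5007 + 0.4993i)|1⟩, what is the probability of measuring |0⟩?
0.5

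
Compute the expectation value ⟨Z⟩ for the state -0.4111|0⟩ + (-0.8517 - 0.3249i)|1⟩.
-0.6619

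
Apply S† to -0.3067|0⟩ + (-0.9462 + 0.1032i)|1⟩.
-0.3067|0⟩ + (0.1032 + 0.9462i)|1⟩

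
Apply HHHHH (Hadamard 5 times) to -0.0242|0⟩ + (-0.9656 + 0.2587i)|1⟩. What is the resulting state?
(-0.6999 + 0.1829i)|0⟩ + (0.6657 - 0.1829i)|1⟩

H² = I, so H^5 = H: a single Hadamard. With (a, b) = (-0.0242, (-0.9656 + 0.2587i)), H gives ((a + b)/√2, (a − b)/√2) = ((-0.6999 + 0.1829i), (0.6657 - 0.1829i)).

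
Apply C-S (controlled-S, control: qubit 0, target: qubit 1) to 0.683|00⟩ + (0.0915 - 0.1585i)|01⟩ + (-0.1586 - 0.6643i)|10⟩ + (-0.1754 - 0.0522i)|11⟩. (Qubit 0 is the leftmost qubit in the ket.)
0.683|00⟩ + (0.0915 - 0.1585i)|01⟩ + (-0.1586 - 0.6643i)|10⟩ + (0.0522 - 0.1754i)|11⟩

C-S leaves the control-|0⟩ kets |00⟩, |01⟩ unchanged and applies S to qubit 1 on the control-|1⟩ pair (|10⟩, |11⟩).
S = [[1, 0], [0, i]].
With a = amp(|10⟩) = (-0.1586 - 0.6643i) and b = amp(|11⟩) = (-0.1754 - 0.0522i):
new amp(|10⟩) = (1)·a = (-0.1586 - 0.6643i)
new amp(|11⟩) = (i)·b = (0.0522 - 0.1754i)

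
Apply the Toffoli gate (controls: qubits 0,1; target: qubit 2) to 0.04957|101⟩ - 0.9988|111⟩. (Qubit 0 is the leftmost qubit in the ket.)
0.04957|101⟩ - 0.9988|110⟩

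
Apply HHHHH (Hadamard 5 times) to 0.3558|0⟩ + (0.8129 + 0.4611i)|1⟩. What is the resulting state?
(0.8264 + 0.326i)|0⟩ + (-0.3232 - 0.326i)|1⟩

H² = I, so H^5 = H: a single Hadamard. With (a, b) = (0.3558, (0.8129 + 0.4611i)), H gives ((a + b)/√2, (a − b)/√2) = ((0.8264 + 0.326i), (-0.3232 - 0.326i)).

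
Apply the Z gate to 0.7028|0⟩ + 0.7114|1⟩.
0.7028|0⟩ - 0.7114|1⟩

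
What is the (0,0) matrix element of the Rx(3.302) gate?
-0.08012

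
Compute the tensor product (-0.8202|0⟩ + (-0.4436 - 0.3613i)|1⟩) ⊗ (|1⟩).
-0.8202|01⟩ + (-0.4436 - 0.3613i)|11⟩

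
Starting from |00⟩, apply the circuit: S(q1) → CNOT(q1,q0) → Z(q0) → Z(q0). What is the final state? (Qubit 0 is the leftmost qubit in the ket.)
|00⟩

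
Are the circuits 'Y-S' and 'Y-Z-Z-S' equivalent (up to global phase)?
Yes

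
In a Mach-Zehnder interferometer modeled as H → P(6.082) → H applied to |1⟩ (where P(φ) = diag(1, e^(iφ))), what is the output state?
(0.01008 + 0.09992i)|0⟩ + (0.9899 - 0.09992i)|1⟩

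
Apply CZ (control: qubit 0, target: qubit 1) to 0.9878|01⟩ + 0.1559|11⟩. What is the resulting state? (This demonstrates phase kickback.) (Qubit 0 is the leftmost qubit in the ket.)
0.9878|01⟩ - 0.1559|11⟩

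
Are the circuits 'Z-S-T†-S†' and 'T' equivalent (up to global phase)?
No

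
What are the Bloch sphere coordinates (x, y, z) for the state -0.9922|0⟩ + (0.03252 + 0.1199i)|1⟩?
(-0.06453, -0.2379, 0.969)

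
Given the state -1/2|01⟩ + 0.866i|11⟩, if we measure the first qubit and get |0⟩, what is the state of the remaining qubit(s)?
-|1⟩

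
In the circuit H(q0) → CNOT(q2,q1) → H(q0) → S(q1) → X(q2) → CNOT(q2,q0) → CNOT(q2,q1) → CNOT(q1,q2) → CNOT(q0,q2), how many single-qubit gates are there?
4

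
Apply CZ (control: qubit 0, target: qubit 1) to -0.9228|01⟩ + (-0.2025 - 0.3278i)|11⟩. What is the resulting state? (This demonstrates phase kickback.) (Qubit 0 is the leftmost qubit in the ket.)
-0.9228|01⟩ + (0.2025 + 0.3278i)|11⟩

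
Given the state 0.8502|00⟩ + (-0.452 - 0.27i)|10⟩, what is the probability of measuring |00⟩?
0.7228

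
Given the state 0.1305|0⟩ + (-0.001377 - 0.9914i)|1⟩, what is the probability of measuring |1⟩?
0.9829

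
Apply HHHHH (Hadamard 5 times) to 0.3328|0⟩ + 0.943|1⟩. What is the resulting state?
0.9021|0⟩ - 0.4315|1⟩

H² = I, so H^5 = H: a single Hadamard. With (a, b) = (0.3328, 0.943), H gives ((a + b)/√2, (a − b)/√2) = (0.9021, -0.4315).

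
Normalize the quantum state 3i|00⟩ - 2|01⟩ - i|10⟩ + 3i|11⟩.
0.6255i|00⟩ - 0.417|01⟩ - 0.2085i|10⟩ + 0.6255i|11⟩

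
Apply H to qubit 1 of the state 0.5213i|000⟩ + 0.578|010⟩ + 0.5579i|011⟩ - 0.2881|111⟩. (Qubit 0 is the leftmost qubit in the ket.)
(0.4087 + 0.3686i)|000⟩ + 0.3945i|001⟩ + (-0.4087 + 0.3686i)|010⟩ - 0.3945i|011⟩ - 0.2037|101⟩ + 0.2037|111⟩

H on qubit 1 mixes each pair of kets that differ only in qubit 1: amplitudes (a, b) of (|…0…⟩, |…1…⟩) become ((a + b)/√2, (a − b)/√2). Kets absent from the input have amplitude 0.
(|000⟩, |010⟩): (a, b) = (0.5213i, 0.578) → ((0.4087 + 0.3686i), (-0.4087 + 0.3686i))
(|001⟩, |011⟩): (a, b) = (0, 0.5579i) → (0.3945i, -0.3945i)
(|101⟩, |111⟩): (a, b) = (0, -0.2881) → (-0.2037, 0.2037)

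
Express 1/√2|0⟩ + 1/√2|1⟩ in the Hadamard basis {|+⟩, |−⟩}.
|+⟩

With |ψ⟩ = α|0⟩ + β|1⟩, the Hadamard-basis coefficients are ⟨+|ψ⟩ = (α + β)/√2 and ⟨−|ψ⟩ = (α − β)/√2.
Here α = 1/√2, β = 1/√2: (α + β)/√2 = 1, (α − β)/√2 = 0.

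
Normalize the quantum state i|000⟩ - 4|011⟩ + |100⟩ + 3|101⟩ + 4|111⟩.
0.1525i|000⟩ - 0.61|011⟩ + 0.1525|100⟩ + 0.4575|101⟩ + 0.61|111⟩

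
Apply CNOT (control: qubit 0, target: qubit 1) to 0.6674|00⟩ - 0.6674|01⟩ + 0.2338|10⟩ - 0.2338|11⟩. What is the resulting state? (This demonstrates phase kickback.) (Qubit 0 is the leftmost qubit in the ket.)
0.6674|00⟩ - 0.6674|01⟩ - 0.2338|10⟩ + 0.2338|11⟩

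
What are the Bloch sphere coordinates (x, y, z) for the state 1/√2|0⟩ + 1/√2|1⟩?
(1, 0, 0)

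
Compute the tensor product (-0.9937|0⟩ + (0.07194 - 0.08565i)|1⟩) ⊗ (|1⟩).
-0.9937|01⟩ + (0.07194 - 0.08565i)|11⟩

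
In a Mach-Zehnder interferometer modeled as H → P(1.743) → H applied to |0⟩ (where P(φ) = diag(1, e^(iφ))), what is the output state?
(0.4143 + 0.4926i)|0⟩ + (0.5857 - 0.4926i)|1⟩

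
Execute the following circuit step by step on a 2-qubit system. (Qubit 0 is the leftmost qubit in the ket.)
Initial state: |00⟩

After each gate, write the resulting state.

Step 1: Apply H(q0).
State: 1/√2|00⟩ + 1/√2|10⟩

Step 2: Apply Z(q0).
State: 1/√2|00⟩ - 1/√2|10⟩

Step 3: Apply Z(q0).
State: 1/√2|00⟩ + 1/√2|10⟩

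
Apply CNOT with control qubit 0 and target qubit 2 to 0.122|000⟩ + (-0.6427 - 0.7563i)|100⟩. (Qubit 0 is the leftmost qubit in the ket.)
0.122|000⟩ + (-0.6427 - 0.7563i)|101⟩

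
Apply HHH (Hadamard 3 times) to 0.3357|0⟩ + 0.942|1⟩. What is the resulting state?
0.9035|0⟩ - 0.4287|1⟩

H² = I, so H^3 = H: a single Hadamard. With (a, b) = (0.3357, 0.942), H gives ((a + b)/√2, (a − b)/√2) = (0.9035, -0.4287).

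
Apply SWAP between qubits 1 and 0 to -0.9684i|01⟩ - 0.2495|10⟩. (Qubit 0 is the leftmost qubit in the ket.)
-0.2495|01⟩ - 0.9684i|10⟩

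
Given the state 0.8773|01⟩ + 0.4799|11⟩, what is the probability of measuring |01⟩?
0.7697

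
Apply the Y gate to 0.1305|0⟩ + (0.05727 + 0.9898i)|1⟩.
(0.9898 - 0.05727i)|0⟩ + 0.1305i|1⟩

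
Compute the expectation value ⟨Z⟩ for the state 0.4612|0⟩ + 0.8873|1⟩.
-0.5746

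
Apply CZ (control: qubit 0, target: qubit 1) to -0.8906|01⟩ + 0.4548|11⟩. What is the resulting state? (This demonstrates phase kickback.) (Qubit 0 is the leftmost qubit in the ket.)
-0.8906|01⟩ - 0.4548|11⟩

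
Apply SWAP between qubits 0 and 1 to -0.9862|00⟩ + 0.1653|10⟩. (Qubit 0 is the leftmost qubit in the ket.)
-0.9862|00⟩ + 0.1653|01⟩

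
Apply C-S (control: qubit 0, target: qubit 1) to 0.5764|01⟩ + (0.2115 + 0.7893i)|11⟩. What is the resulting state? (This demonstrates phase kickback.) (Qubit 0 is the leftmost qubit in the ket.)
0.5764|01⟩ + (-0.7893 + 0.2115i)|11⟩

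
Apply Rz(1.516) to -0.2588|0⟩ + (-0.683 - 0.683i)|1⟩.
(-0.1879 + 0.1779i)|0⟩ + (-0.02646 - 0.9655i)|1⟩

Rz(1.516) = [[e^(−iθ/2), 0], [0, e^(iθ/2)]] with e^(±iθ/2) = cos(θ/2) ± i·sin(θ/2); θ = 1.516, cos(θ/2) ≈ 0.726212, sin(θ/2) ≈ 0.68747.
With a = amp(|0⟩) = -0.2588 and b = amp(|1⟩) = (-0.683 - 0.683i):
new amp(|0⟩) = (0.726212 - 0.68747i)·a = (-0.1879 + 0.1779i)
new amp(|1⟩) = (0.726212 + 0.68747i)·b = (-0.02646 - 0.9655i)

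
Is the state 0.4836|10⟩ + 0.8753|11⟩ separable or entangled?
Separable

Writing the state as a|00⟩ + b|01⟩ + c|10⟩ + d|11⟩, it is a product state iff ad − bc = 0.
Here (a, b, c, d) = (0, 0, 0.4836, 0.8753): ad − bc = (0)(0.8753) − (0)(0.4836) = 0, so the state is separable.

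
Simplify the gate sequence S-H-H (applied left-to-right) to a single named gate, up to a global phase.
S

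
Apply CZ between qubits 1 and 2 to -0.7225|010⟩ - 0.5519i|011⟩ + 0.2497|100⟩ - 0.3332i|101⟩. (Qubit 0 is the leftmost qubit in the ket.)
-0.7225|010⟩ + 0.5519i|011⟩ + 0.2497|100⟩ - 0.3332i|101⟩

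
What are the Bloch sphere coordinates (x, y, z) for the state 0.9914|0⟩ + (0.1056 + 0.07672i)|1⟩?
(0.2094, 0.1521, 0.9658)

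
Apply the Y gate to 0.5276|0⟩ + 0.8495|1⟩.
-0.8495i|0⟩ + 0.5276i|1⟩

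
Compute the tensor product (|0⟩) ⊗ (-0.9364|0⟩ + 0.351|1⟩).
-0.9364|00⟩ + 0.351|01⟩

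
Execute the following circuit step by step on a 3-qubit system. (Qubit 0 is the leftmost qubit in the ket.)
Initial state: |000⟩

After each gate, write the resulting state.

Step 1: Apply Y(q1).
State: i|010⟩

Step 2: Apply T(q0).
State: i|010⟩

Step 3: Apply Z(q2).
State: i|010⟩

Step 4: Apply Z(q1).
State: -i|010⟩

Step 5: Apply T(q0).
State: -i|010⟩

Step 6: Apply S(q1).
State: |010⟩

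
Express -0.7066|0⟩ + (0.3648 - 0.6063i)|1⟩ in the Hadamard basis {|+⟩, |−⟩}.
(-0.2417 - 0.4287i)|+⟩ + (-0.7576 + 0.4287i)|−⟩

With |ψ⟩ = α|0⟩ + β|1⟩, the Hadamard-basis coefficients are ⟨+|ψ⟩ = (α + β)/√2 and ⟨−|ψ⟩ = (α − β)/√2.
Here α = -0.7066, β = (0.3648 - 0.6063i): (α + β)/√2 = (-0.2417 - 0.4287i), (α − β)/√2 = (-0.7576 + 0.4287i).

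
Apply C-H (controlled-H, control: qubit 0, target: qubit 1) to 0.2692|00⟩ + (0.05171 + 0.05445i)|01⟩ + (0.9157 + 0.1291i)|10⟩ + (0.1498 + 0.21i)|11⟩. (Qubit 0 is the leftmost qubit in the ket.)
0.2692|00⟩ + (0.05171 + 0.05445i)|01⟩ + (0.7534 + 0.2398i)|10⟩ + (0.5416 - 0.0572i)|11⟩

C-H leaves the control-|0⟩ kets |00⟩, |01⟩ unchanged and applies H to qubit 1 on the control-|1⟩ pair (|10⟩, |11⟩).
H = [[1/√2, 1/√2], [1/√2, -1/√2]].
With a = amp(|10⟩) = (0.9157 + 0.1291i) and b = amp(|11⟩) = (0.1498 + 0.21i):
new amp(|10⟩) = (1/√2)·a + (1/√2)·b = (0.7534 + 0.2398i)
new amp(|11⟩) = (1/√2)·a + (-1/√2)·b = (0.5416 - 0.0572i)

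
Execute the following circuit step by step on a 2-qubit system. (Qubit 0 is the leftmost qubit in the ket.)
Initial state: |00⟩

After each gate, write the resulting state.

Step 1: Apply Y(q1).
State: i|01⟩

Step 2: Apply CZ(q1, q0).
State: i|01⟩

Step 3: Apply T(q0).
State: i|01⟩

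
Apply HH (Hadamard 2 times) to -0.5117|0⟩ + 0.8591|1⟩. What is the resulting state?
-0.5117|0⟩ + 0.8591|1⟩

H² = I, so an even number of Hadamards cancels: H^2 = I and the state is unchanged.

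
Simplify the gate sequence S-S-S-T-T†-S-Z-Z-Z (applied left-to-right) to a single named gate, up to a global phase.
Z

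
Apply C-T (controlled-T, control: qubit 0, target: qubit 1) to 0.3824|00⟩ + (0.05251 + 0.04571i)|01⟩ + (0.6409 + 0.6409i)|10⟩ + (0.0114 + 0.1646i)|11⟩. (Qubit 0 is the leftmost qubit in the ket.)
0.3824|00⟩ + (0.05251 + 0.04571i)|01⟩ + (0.6409 + 0.6409i)|10⟩ + (-0.1083 + 0.1245i)|11⟩

C-T leaves the control-|0⟩ kets |00⟩, |01⟩ unchanged and applies T to qubit 1 on the control-|1⟩ pair (|10⟩, |11⟩).
T = [[1, 0], [0, (1/√2 + (1/√2)i)]].
With a = amp(|10⟩) = (0.6409 + 0.6409i) and b = amp(|11⟩) = (0.0114 + 0.1646i):
new amp(|10⟩) = (1)·a = (0.6409 + 0.6409i)
new amp(|11⟩) = (1/√2 + (1/√2)i)·b = (-0.1083 + 0.1245i)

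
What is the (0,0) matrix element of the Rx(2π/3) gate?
1/2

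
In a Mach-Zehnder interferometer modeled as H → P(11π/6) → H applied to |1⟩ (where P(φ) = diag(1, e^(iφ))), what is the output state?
(0.06699 + 0.25i)|0⟩ + (0.933 - 0.25i)|1⟩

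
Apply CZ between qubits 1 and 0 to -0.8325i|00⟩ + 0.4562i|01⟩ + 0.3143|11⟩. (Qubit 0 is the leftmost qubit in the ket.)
-0.8325i|00⟩ + 0.4562i|01⟩ - 0.3143|11⟩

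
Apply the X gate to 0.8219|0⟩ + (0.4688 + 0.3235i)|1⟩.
(0.4688 + 0.3235i)|0⟩ + 0.8219|1⟩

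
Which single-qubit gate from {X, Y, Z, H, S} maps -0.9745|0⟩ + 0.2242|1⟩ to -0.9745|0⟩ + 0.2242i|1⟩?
S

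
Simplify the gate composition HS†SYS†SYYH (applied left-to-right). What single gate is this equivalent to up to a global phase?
Y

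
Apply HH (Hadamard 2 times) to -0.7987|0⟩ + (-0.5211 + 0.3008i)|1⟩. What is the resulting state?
-0.7987|0⟩ + (-0.5211 + 0.3008i)|1⟩

H² = I, so an even number of Hadamards cancels: H^2 = I and the state is unchanged.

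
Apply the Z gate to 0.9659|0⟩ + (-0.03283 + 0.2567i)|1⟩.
0.9659|0⟩ + (0.03283 - 0.2567i)|1⟩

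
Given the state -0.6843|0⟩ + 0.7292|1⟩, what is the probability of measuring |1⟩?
0.5317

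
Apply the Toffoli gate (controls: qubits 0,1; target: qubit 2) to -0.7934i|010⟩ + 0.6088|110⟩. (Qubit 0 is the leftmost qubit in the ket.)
-0.7934i|010⟩ + 0.6088|111⟩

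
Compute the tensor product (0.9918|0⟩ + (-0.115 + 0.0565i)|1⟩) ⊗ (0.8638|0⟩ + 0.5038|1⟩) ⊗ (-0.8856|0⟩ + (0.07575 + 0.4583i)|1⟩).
-0.7587|000⟩ + (0.0649 + 0.3926i)|001⟩ - 0.4425|010⟩ + (0.03785 + 0.229i)|011⟩ + (0.08797 - 0.04322i)|100⟩ + (-0.02989 - 0.04183i)|101⟩ + (0.05131 - 0.02521i)|110⟩ + (-0.01743 - 0.0244i)|111⟩

amp(|b₁b₂…⟩) = product of the factor amplitudes for bits b₁, b₂, …; only kets whose every factor amplitude is nonzero survive.
|000⟩: (0.9918)(0.8638)(-0.8856) = -0.7587
|001⟩: (0.9918)(0.8638)(0.07575 + 0.4583i) = (0.0649 + 0.3926i)
|010⟩: (0.9918)(0.5038)(-0.8856) = -0.4425
|011⟩: (0.9918)(0.5038)(0.07575 + 0.4583i) = (0.03785 + 0.229i)
|100⟩: (-0.115 + 0.0565i)(0.8638)(-0.8856) = (0.08797 - 0.04322i)
|101⟩: (-0.115 + 0.0565i)(0.8638)(0.07575 + 0.4583i) = (-0.02989 - 0.04183i)
|110⟩: (-0.115 + 0.0565i)(0.5038)(-0.8856) = (0.05131 - 0.02521i)
|111⟩: (-0.115 + 0.0565i)(0.5038)(0.07575 + 0.4583i) = (-0.01743 - 0.0244i)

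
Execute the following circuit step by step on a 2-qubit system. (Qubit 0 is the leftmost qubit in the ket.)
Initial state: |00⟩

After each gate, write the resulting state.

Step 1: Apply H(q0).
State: 1/√2|00⟩ + 1/√2|10⟩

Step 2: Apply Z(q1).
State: 1/√2|00⟩ + 1/√2|10⟩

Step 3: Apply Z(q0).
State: 1/√2|00⟩ - 1/√2|10⟩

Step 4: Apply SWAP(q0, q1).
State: 1/√2|00⟩ - 1/√2|01⟩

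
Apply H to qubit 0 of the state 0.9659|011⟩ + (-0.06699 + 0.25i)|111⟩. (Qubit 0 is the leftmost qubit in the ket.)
(0.6356 + 0.1768i)|011⟩ + (0.7304 - 0.1768i)|111⟩

H on qubit 0 mixes each pair of kets that differ only in qubit 0: amplitudes (a, b) of (|…0…⟩, |…1…⟩) become ((a + b)/√2, (a − b)/√2). Kets absent from the input have amplitude 0.
(|011⟩, |111⟩): (a, b) = (0.9659, (-0.06699 + 0.25i)) → ((0.6356 + 0.1768i), (0.7304 - 0.1768i))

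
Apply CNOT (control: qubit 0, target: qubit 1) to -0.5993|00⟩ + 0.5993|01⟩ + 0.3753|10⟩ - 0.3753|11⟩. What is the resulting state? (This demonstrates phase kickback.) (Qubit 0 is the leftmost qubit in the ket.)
-0.5993|00⟩ + 0.5993|01⟩ - 0.3753|10⟩ + 0.3753|11⟩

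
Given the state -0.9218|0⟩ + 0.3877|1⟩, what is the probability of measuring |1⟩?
0.1503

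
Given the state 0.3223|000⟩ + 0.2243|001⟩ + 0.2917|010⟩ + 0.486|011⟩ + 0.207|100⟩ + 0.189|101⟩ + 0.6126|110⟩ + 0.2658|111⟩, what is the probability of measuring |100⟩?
0.04285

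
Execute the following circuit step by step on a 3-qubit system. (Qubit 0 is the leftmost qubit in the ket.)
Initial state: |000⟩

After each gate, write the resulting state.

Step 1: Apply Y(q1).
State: i|010⟩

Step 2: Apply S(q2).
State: i|010⟩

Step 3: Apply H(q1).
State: (1/√2)i|000⟩ - (1/√2)i|010⟩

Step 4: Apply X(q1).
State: -(1/√2)i|000⟩ + (1/√2)i|010⟩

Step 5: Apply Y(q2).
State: 1/√2|001⟩ - 1/√2|011⟩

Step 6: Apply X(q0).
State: 1/√2|101⟩ - 1/√2|111⟩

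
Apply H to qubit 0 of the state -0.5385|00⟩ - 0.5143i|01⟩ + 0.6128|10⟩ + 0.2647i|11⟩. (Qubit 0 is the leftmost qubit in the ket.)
0.05254|00⟩ - 0.1765i|01⟩ - 0.8141|10⟩ - 0.5508i|11⟩

H on qubit 0 mixes each pair of kets that differ only in qubit 0: amplitudes (a, b) of (|…0…⟩, |…1…⟩) become ((a + b)/√2, (a − b)/√2). Kets absent from the input have amplitude 0.
(|00⟩, |10⟩): (a, b) = (-0.5385, 0.6128) → (0.05254, -0.8141)
(|01⟩, |11⟩): (a, b) = (-0.5143i, 0.2647i) → (-0.1765i, -0.5508i)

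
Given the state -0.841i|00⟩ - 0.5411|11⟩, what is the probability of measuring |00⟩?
0.7073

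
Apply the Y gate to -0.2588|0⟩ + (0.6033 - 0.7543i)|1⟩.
(-0.7543 - 0.6033i)|0⟩ - 0.2588i|1⟩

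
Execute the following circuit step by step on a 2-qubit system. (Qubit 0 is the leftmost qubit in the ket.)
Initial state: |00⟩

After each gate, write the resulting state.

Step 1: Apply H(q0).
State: 1/√2|00⟩ + 1/√2|10⟩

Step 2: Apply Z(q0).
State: 1/√2|00⟩ - 1/√2|10⟩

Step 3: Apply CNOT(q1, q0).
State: 1/√2|00⟩ - 1/√2|10⟩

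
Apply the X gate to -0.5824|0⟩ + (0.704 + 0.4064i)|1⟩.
(0.704 + 0.4064i)|0⟩ - 0.5824|1⟩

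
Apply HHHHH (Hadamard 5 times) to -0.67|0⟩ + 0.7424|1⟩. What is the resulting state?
0.05119|0⟩ - 0.9987|1⟩

H² = I, so H^5 = H: a single Hadamard. With (a, b) = (-0.67, 0.7424), H gives ((a + b)/√2, (a − b)/√2) = (0.05119, -0.9987).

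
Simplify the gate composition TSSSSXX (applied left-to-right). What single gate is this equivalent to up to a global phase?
T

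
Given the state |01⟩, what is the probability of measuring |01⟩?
1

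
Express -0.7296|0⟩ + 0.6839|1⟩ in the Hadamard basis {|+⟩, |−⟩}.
-0.03231|+⟩ - 0.9995|−⟩

With |ψ⟩ = α|0⟩ + β|1⟩, the Hadamard-basis coefficients are ⟨+|ψ⟩ = (α + β)/√2 and ⟨−|ψ⟩ = (α − β)/√2.
Here α = -0.7296, β = 0.6839: (α + β)/√2 = -0.03231, (α − β)/√2 = -0.9995.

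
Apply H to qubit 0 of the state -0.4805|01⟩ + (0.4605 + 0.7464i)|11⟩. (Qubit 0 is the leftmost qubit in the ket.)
(-0.01414 + 0.5278i)|01⟩ + (-0.6654 - 0.5278i)|11⟩

H on qubit 0 mixes each pair of kets that differ only in qubit 0: amplitudes (a, b) of (|…0…⟩, |…1…⟩) become ((a + b)/√2, (a − b)/√2). Kets absent from the input have amplitude 0.
(|01⟩, |11⟩): (a, b) = (-0.4805, (0.4605 + 0.7464i)) → ((-0.01414 + 0.5278i), (-0.6654 - 0.5278i))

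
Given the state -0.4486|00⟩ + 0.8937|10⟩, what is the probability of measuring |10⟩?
0.7987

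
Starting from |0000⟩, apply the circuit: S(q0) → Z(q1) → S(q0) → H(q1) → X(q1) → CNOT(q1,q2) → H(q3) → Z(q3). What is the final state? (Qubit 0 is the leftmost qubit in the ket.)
1/2|0000⟩ - 1/2|0001⟩ + 1/2|0110⟩ - 1/2|0111⟩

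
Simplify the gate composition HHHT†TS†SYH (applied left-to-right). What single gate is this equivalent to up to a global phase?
Y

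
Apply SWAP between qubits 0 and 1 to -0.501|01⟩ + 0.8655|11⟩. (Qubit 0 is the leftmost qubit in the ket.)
-0.501|10⟩ + 0.8655|11⟩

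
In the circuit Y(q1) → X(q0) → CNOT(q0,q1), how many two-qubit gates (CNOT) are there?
1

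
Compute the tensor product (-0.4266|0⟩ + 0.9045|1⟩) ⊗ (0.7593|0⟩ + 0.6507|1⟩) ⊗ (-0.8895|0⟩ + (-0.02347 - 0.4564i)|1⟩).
0.2881|000⟩ + (0.007602 + 0.1478i)|001⟩ + 0.2469|010⟩ + (0.006515 + 0.1267i)|011⟩ - 0.6109|100⟩ + (-0.01612 - 0.3134i)|101⟩ - 0.5235|110⟩ + (-0.01381 - 0.2686i)|111⟩

amp(|b₁b₂…⟩) = product of the factor amplitudes for bits b₁, b₂, …; only kets whose every factor amplitude is nonzero survive.
|000⟩: (-0.4266)(0.7593)(-0.8895) = 0.2881
|001⟩: (-0.4266)(0.7593)(-0.02347 - 0.4564i) = (0.007602 + 0.1478i)
|010⟩: (-0.4266)(0.6507)(-0.8895) = 0.2469
|011⟩: (-0.4266)(0.6507)(-0.02347 - 0.4564i) = (0.006515 + 0.1267i)
|100⟩: (0.9045)(0.7593)(-0.8895) = -0.6109
|101⟩: (0.9045)(0.7593)(-0.02347 - 0.4564i) = (-0.01612 - 0.3134i)
|110⟩: (0.9045)(0.6507)(-0.8895) = -0.5235
|111⟩: (0.9045)(0.6507)(-0.02347 - 0.4564i) = (-0.01381 - 0.2686i)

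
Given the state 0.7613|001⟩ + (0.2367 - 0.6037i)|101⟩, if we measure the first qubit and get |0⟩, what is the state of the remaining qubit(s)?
|01⟩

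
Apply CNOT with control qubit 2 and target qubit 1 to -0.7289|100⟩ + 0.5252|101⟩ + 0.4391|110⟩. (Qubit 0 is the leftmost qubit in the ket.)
-0.7289|100⟩ + 0.4391|110⟩ + 0.5252|111⟩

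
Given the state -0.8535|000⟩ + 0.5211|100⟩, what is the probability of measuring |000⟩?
0.7285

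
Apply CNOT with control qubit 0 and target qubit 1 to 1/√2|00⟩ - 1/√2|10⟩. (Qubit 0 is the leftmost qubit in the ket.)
1/√2|00⟩ - 1/√2|11⟩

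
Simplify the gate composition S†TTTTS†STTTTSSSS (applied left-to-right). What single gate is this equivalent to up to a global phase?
S†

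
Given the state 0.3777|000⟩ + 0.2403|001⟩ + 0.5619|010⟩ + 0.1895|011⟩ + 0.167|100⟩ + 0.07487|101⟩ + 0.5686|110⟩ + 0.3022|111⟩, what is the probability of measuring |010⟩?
0.3157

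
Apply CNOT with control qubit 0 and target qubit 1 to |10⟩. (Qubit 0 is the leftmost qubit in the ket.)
|11⟩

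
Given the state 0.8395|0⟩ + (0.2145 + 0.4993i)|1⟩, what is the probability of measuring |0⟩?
0.7048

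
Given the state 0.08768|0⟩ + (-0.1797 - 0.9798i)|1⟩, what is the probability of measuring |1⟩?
0.9923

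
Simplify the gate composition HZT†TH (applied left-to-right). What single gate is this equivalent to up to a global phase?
X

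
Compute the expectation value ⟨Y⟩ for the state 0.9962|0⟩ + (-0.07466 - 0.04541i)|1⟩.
-0.09047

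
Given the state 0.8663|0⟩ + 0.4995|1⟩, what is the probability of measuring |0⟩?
0.7505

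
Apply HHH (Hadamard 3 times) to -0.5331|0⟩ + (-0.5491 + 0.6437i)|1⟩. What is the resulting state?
(-0.7652 + 0.4552i)|0⟩ + (0.01131 - 0.4552i)|1⟩

H² = I, so H^3 = H: a single Hadamard. With (a, b) = (-0.5331, (-0.5491 + 0.6437i)), H gives ((a + b)/√2, (a − b)/√2) = ((-0.7652 + 0.4552i), (0.01131 - 0.4552i)).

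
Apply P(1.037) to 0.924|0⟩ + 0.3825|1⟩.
0.924|0⟩ + (0.1946 + 0.3293i)|1⟩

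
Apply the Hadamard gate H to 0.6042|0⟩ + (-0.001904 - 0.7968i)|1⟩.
(0.4259 - 0.5634i)|0⟩ + (0.4286 + 0.5634i)|1⟩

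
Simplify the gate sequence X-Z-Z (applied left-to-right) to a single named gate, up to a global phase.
X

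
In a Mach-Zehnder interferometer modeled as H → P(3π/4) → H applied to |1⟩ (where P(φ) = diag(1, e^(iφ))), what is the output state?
(0.8536 - (1/√8)i)|0⟩ + (0.1464 + (1/√8)i)|1⟩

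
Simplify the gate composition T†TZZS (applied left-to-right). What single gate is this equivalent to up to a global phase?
S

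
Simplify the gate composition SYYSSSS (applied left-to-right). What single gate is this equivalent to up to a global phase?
S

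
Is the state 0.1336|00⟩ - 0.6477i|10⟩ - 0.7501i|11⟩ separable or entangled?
Entangled

Writing the state as a|00⟩ + b|01⟩ + c|10⟩ + d|11⟩, it is a product state iff ad − bc = 0.
Here (a, b, c, d) = (0.1336, 0, -0.6477i, -0.7501i): ad − bc = (0.1336)(-0.7501i) − (0)(-0.6477i) = -0.1002i ≠ 0, so the state is entangled.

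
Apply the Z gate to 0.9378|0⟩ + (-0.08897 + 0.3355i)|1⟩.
0.9378|0⟩ + (0.08897 - 0.3355i)|1⟩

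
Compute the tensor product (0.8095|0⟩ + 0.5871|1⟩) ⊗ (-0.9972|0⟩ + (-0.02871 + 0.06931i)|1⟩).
-0.8072|00⟩ + (-0.02324 + 0.05611i)|01⟩ - 0.5855|10⟩ + (-0.01686 + 0.04069i)|11⟩

amp(|b₁b₂…⟩) = product of the factor amplitudes for bits b₁, b₂, …; only kets whose every factor amplitude is nonzero survive.
|00⟩: (0.8095)(-0.9972) = -0.8072
|01⟩: (0.8095)(-0.02871 + 0.06931i) = (-0.02324 + 0.05611i)
|10⟩: (0.5871)(-0.9972) = -0.5855
|11⟩: (0.5871)(-0.02871 + 0.06931i) = (-0.01686 + 0.04069i)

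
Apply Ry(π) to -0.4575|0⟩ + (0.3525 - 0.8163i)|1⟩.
(-0.3525 + 0.8163i)|0⟩ - 0.4575|1⟩

Ry(π) = [[cos(θ/2), −sin(θ/2)], [sin(θ/2), cos(θ/2)]]; θ = π, cos(θ/2) ≈ 0, sin(θ/2) ≈ 1.
With a = amp(|0⟩) = -0.4575 and b = amp(|1⟩) = (0.3525 - 0.8163i):
new amp(|0⟩) = (-1)·b = (-0.3525 + 0.8163i)
new amp(|1⟩) = (1)·a = -0.4575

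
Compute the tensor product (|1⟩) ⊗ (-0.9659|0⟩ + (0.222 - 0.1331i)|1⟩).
-0.9659|10⟩ + (0.222 - 0.1331i)|11⟩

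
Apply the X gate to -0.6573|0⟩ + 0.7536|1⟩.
0.7536|0⟩ - 0.6573|1⟩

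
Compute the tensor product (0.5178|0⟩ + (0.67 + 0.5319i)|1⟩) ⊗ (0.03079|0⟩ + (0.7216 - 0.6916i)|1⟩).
0.01594|00⟩ + (0.3736 - 0.3581i)|01⟩ + (0.02063 + 0.01638i)|10⟩ + (0.8513 - 0.07955i)|11⟩

amp(|b₁b₂…⟩) = product of the factor amplitudes for bits b₁, b₂, …; only kets whose every factor amplitude is nonzero survive.
|00⟩: (0.5178)(0.03079) = 0.01594
|01⟩: (0.5178)(0.7216 - 0.6916i) = (0.3736 - 0.3581i)
|10⟩: (0.67 + 0.5319i)(0.03079) = (0.02063 + 0.01638i)
|11⟩: (0.67 + 0.5319i)(0.7216 - 0.6916i) = (0.8513 - 0.07955i)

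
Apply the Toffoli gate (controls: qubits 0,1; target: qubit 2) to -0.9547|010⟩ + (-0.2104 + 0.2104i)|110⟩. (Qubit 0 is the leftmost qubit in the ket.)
-0.9547|010⟩ + (-0.2104 + 0.2104i)|111⟩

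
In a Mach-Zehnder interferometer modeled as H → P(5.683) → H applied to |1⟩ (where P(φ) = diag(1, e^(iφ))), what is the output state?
(0.08738 + 0.2824i)|0⟩ + (0.9126 - 0.2824i)|1⟩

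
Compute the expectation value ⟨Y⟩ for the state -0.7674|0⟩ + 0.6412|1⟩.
0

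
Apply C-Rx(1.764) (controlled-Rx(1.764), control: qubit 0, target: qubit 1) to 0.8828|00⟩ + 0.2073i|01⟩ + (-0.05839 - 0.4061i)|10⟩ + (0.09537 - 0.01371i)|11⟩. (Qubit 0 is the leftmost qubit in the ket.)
0.8828|00⟩ + 0.2073i|01⟩ + (-0.0477 - 0.3317i)|10⟩ + (-0.2529 + 0.03636i)|11⟩

C-Rx(1.764) leaves the control-|0⟩ kets |00⟩, |01⟩ unchanged and applies Rx(1.764) to qubit 1 on the control-|1⟩ pair (|10⟩, |11⟩).
Rx(1.764) = [[cos(θ/2), −i·sin(θ/2)], [−i·sin(θ/2), cos(θ/2)]]; θ = 1.764, cos(θ/2) ≈ 0.635608, sin(θ/2) ≈ 0.772012.
With a = amp(|10⟩) = (-0.05839 - 0.4061i) and b = amp(|11⟩) = (0.09537 - 0.01371i):
new amp(|10⟩) = (0.635608)·a + (-0.772012i)·b = (-0.0477 - 0.3317i)
new amp(|11⟩) = (-0.772012i)·a + (0.635608)·b = (-0.2529 + 0.03636i)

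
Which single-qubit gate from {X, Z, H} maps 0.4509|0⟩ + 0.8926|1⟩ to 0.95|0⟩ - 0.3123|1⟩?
H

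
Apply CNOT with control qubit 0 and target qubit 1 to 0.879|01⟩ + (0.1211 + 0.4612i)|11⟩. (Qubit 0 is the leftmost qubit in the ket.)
0.879|01⟩ + (0.1211 + 0.4612i)|10⟩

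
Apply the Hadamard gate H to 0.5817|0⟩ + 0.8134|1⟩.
0.9865|0⟩ - 0.1638|1⟩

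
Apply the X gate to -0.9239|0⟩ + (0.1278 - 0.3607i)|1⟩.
(0.1278 - 0.3607i)|0⟩ - 0.9239|1⟩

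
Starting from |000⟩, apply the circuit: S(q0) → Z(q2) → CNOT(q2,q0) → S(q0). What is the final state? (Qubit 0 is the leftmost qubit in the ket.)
|000⟩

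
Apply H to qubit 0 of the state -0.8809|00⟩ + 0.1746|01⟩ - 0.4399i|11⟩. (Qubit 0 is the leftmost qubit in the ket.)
-0.6229|00⟩ + (0.1235 - 0.3111i)|01⟩ - 0.6229|10⟩ + (0.1235 + 0.3111i)|11⟩

H on qubit 0 mixes each pair of kets that differ only in qubit 0: amplitudes (a, b) of (|…0…⟩, |…1…⟩) become ((a + b)/√2, (a − b)/√2). Kets absent from the input have amplitude 0.
(|00⟩, |10⟩): (a, b) = (-0.8809, 0) → (-0.6229, -0.6229)
(|01⟩, |11⟩): (a, b) = (0.1746, -0.4399i) → ((0.1235 - 0.3111i), (0.1235 + 0.3111i))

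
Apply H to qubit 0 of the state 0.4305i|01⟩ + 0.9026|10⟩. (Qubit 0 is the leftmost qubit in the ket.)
0.6382|00⟩ + 0.3044i|01⟩ - 0.6382|10⟩ + 0.3044i|11⟩

H on qubit 0 mixes each pair of kets that differ only in qubit 0: amplitudes (a, b) of (|…0…⟩, |…1…⟩) become ((a + b)/√2, (a − b)/√2). Kets absent from the input have amplitude 0.
(|00⟩, |10⟩): (a, b) = (0, 0.9026) → (0.6382, -0.6382)
(|01⟩, |11⟩): (a, b) = (0.4305i, 0) → (0.3044i, 0.3044i)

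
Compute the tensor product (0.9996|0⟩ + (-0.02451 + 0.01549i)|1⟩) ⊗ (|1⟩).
0.9996|01⟩ + (-0.02451 + 0.01549i)|11⟩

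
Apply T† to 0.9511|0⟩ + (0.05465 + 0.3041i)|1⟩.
0.9511|0⟩ + (0.2537 + 0.1764i)|1⟩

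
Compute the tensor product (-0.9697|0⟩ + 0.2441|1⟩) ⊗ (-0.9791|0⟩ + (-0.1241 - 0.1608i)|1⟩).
0.9494|00⟩ + (0.1203 + 0.1559i)|01⟩ - 0.239|10⟩ + (-0.03029 - 0.03925i)|11⟩

amp(|b₁b₂…⟩) = product of the factor amplitudes for bits b₁, b₂, …; only kets whose every factor amplitude is nonzero survive.
|00⟩: (-0.9697)(-0.9791) = 0.9494
|01⟩: (-0.9697)(-0.1241 - 0.1608i) = (0.1203 + 0.1559i)
|10⟩: (0.2441)(-0.9791) = -0.239
|11⟩: (0.2441)(-0.1241 - 0.1608i) = (-0.03029 - 0.03925i)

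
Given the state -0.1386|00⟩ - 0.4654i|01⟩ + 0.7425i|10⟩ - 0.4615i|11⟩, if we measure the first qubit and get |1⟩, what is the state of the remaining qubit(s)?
0.8493i|0⟩ - 0.5279i|1⟩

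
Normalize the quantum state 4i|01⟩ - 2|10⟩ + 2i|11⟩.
0.8165i|01⟩ - 1/√6|10⟩ + (1/√6)i|11⟩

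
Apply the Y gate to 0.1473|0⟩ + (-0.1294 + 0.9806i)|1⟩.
(0.9806 + 0.1294i)|0⟩ + 0.1473i|1⟩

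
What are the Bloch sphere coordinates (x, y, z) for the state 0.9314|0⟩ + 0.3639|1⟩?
(0.6779, 0, 0.7351)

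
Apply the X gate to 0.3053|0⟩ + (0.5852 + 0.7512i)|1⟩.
(0.5852 + 0.7512i)|0⟩ + 0.3053|1⟩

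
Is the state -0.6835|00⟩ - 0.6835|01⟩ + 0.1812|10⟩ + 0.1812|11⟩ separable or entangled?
Separable

Writing the state as a|00⟩ + b|01⟩ + c|10⟩ + d|11⟩, it is a product state iff ad − bc = 0.
Here (a, b, c, d) = (-0.6835, -0.6835, 0.1812, 0.1812): ad − bc = (-0.6835)(0.1812) − (-0.6835)(0.1812) = 0, so the state is separable.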